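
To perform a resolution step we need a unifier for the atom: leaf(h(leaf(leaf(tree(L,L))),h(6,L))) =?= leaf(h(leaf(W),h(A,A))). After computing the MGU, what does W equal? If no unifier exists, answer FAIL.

leaf(tree(6,6))

Decompose leaf/1: h(leaf(leaf(tree(L,L))),h(6,L)) =?= h(leaf(W),h(A,A)).
Decompose h/2: leaf(leaf(tree(L,L))) =?= leaf(W),  h(6,L) =?= h(A,A).
Decompose leaf/1: leaf(tree(L,L)) =?= W.
Bind W := leaf(tree(L,L)); no other remaining equation mentions W.
Decompose h/2: 6 =?= A,  L =?= A.
Bind A := 6; substituting into the remaining equation gives: L =?= 6.
Bind L := 6. Substituting into the earlier binding gives W := leaf(tree(6,6)).
MGU = { W := leaf(tree(6,6)), A := 6, L := 6 }, so W := leaf(tree(6,6)).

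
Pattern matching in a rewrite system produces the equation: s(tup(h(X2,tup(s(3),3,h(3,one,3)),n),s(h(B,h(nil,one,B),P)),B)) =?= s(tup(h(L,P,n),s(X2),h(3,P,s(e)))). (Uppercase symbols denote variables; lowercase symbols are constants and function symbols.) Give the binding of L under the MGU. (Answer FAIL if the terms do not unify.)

h(h(3,tup(s(3),3,h(3,one,3)),s(e)),h(nil,one,h(3,tup(s(3),3,h(3,one,3)),s(e))),tup(s(3),3,h(3,one,3)))

Decompose s/1: tup(h(X2,tup(s(3),3,h(3,one,3)),n),s(h(B,h(nil,one,B),P)),B) =?= tup(h(L,P,n),s(X2),h(3,P,s(e))).
Decompose tup/3: h(X2,tup(s(3),3,h(3,one,3)),n) =?= h(L,P,n),  s(h(B,h(nil,one,B),P)) =?= s(X2),  B =?= h(3,P,s(e)).
Decompose h/3: X2 =?= L,  tup(s(3),3,h(3,one,3)) =?= P,  n =?= n.
Bind X2 := L; substituting into the one remaining equation that mentions X2 gives: s(h(B,h(nil,one,B),P)) =?= s(L).
Bind P := tup(s(3),3,h(3,one,3)); substituting into the 2 remaining equations that mention P gives: s(h(B,h(nil,one,B),tup(s(3),3,h(3,one,3)))) =?= s(L),  B =?= h(3,tup(s(3),3,h(3,one,3)),s(e)).
Delete trivial equation n =?= n.
Decompose s/1: h(B,h(nil,one,B),tup(s(3),3,h(3,one,3))) =?= L.
Bind L := h(B,h(nil,one,B),tup(s(3),3,h(3,one,3))); no other remaining equation mentions L. Substituting into the earlier binding gives X2 := h(B,h(nil,one,B),tup(s(3),3,h(3,one,3))).
Bind B := h(3,tup(s(3),3,h(3,one,3)),s(e)). Substituting into the earlier bindings gives X2 := h(h(3,tup(s(3),3,h(3,one,3)),s(e)),h(nil,one,h(3,tup(s(3),3,h(3,one,3)),s(e))),tup(s(3),3,h(3,one,3))), L := h(h(3,tup(s(3),3,h(3,one,3)),s(e)),h(nil,one,h(3,tup(s(3),3,h(3,one,3)),s(e))),tup(s(3),3,h(3,one,3))).
MGU = { X2 -> h(h(3,tup(s(3),3,h(3,one,3)),s(e)),h(nil,one,h(3,tup(s(3),3,h(3,one,3)),s(e))),tup(s(3),3,h(3,one,3))), P -> tup(s(3),3,h(3,one,3)), L -> h(h(3,tup(s(3),3,h(3,one,3)),s(e)),h(nil,one,h(3,tup(s(3),3,h(3,one,3)),s(e))),tup(s(3),3,h(3,one,3))), B -> h(3,tup(s(3),3,h(3,one,3)),s(e)) }, so L -> h(h(3,tup(s(3),3,h(3,one,3)),s(e)),h(nil,one,h(3,tup(s(3),3,h(3,one,3)),s(e))),tup(s(3),3,h(3,one,3))).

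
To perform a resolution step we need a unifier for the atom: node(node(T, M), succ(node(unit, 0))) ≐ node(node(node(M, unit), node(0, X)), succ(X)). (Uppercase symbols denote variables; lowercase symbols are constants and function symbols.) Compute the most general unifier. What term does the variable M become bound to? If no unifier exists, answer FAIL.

node(0, node(unit, 0))

Decompose node/2: node(T, M) ≐ node(node(M, unit), node(0, X)),  succ(node(unit, 0)) ≐ succ(X).
Decompose node/2: T ≐ node(M, unit),  M ≐ node(0, X).
Bind T := node(M, unit); no other remaining equation mentions T.
Bind M := node(0, X); no other remaining equation mentions M. Substituting into the earlier binding gives T := node(node(0, X), unit).
Decompose succ/1: node(unit, 0) ≐ X.
Bind X := node(unit, 0). Substituting into the earlier bindings gives T := node(node(0, node(unit, 0)), unit), M := node(0, node(unit, 0)).
MGU = { T ↦ node(node(0, node(unit, 0)), unit), M ↦ node(0, node(unit, 0)), X ↦ node(unit, 0) }, so M ↦ node(0, node(unit, 0)).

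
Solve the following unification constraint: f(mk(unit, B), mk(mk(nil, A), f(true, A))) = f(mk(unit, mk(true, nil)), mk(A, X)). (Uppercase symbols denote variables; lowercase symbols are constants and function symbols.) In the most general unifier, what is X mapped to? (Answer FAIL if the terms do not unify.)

Decompose f/2: mk(unit, B) = mk(unit, mk(true, nil)),  mk(mk(nil, A), f(true, A)) = mk(A, X).
Decompose mk/2: unit = unit,  B = mk(true, nil).
Delete trivial equation unit = unit.
Bind B := mk(true, nil); no other remaining equation mentions B.
Decompose mk/2: mk(nil, A) = A,  f(true, A) = X.
Occurs check fails: A occurs in mk(nil, A); the equation A = mk(nil, A) has no finite solution.

FAIL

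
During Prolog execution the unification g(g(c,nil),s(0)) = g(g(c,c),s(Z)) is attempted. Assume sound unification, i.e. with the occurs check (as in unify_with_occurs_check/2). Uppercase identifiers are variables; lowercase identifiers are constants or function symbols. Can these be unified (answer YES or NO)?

NO

Decompose g/2: g(c,nil) = g(c,c),  s(0) = s(Z).
Decompose g/2: c = c,  nil = c.
Delete trivial equation c = c.
Clash: constants nil and c differ; no unifier exists.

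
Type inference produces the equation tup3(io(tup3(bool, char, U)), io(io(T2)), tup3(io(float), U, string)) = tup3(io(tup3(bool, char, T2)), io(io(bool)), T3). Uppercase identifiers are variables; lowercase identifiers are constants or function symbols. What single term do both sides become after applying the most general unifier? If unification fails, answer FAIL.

Decompose tup3/3: io(tup3(bool, char, U)) = io(tup3(bool, char, T2)),  io(io(T2)) = io(io(bool)),  tup3(io(float), U, string) = T3.
Decompose io/1: tup3(bool, char, U) = tup3(bool, char, T2).
Decompose tup3/3: bool = bool,  char = char,  U = T2.
Delete trivial equation bool = bool.
Delete trivial equation char = char.
Bind U := T2; substituting into the one remaining equation that mentions U gives: tup3(io(float), T2, string) = T3.
Decompose io/1: io(T2) = io(bool).
Decompose io/1: T2 = bool.
Bind T2 := bool; substituting into the remaining equation gives: tup3(io(float), bool, string) = T3. Substituting into the earlier binding gives U := bool.
Bind T3 := tup3(io(float), bool, string).
Applying the MGU to either side gives tup3(io(tup3(bool, char, bool)), io(io(bool)), tup3(io(float), bool, string)).

tup3(io(tup3(bool, char, bool)), io(io(bool)), tup3(io(float), bool, string))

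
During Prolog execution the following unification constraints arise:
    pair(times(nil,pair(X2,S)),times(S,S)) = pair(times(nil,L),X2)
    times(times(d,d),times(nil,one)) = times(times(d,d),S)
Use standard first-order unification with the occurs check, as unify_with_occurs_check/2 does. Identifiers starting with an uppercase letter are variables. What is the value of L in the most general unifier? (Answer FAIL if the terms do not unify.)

Decompose pair/2: times(nil,pair(X2,S)) = times(nil,L),  times(S,S) = X2.
Decompose times/2: nil = nil,  pair(X2,S) = L.
Delete trivial equation nil = nil.
Bind L := pair(X2,S); no other remaining equation mentions L.
Bind X2 := times(S,S); no other remaining equation mentions X2. Substituting into the earlier binding gives L := pair(times(S,S),S).
Decompose times/2: times(d,d) = times(d,d),  times(nil,one) = S.
Delete trivial equation times(d,d) = times(d,d).
Bind S := times(nil,one). Substituting into the earlier bindings gives L := pair(times(times(nil,one),times(nil,one)),times(nil,one)), X2 := times(times(nil,one),times(nil,one)).
MGU = { L ↦ pair(times(times(nil,one),times(nil,one)),times(nil,one)), X2 ↦ times(times(nil,one),times(nil,one)), S ↦ times(nil,one) }, so L ↦ pair(times(times(nil,one),times(nil,one)),times(nil,one)).

pair(times(times(nil,one),times(nil,one)),times(nil,one))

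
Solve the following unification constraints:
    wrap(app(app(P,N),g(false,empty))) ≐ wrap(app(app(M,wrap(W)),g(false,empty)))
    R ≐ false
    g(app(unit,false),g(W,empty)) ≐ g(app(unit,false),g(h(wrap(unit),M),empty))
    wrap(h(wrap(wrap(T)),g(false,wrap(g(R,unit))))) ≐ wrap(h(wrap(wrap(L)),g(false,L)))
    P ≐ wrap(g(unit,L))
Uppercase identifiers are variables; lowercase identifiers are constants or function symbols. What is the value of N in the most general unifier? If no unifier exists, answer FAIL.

Decompose wrap/1: app(app(P,N),g(false,empty)) ≐ app(app(M,wrap(W)),g(false,empty)).
Decompose app/2: app(P,N) ≐ app(M,wrap(W)),  g(false,empty) ≐ g(false,empty).
Decompose app/2: P ≐ M,  N ≐ wrap(W).
Bind P := M; substituting into the one remaining equation that mentions P gives: M ≐ wrap(g(unit,L)).
Bind N := wrap(W); no other remaining equation mentions N.
Delete trivial equation g(false,empty) ≐ g(false,empty).
Bind R := false; substituting into the one remaining equation that mentions R gives: wrap(h(wrap(wrap(T)),g(false,wrap(g(false,unit))))) ≐ wrap(h(wrap(wrap(L)),g(false,L))).
Decompose g/2: app(unit,false) ≐ app(unit,false),  g(W,empty) ≐ g(h(wrap(unit),M),empty).
Delete trivial equation app(unit,false) ≐ app(unit,false).
Decompose g/2: W ≐ h(wrap(unit),M),  empty ≐ empty.
Bind W := h(wrap(unit),M); no other remaining equation mentions W. Substituting into the earlier binding gives N := wrap(h(wrap(unit),M)).
Delete trivial equation empty ≐ empty.
Decompose wrap/1: h(wrap(wrap(T)),g(false,wrap(g(false,unit)))) ≐ h(wrap(wrap(L)),g(false,L)).
Decompose h/2: wrap(wrap(T)) ≐ wrap(wrap(L)),  g(false,wrap(g(false,unit))) ≐ g(false,L).
Decompose wrap/1: wrap(T) ≐ wrap(L).
Decompose wrap/1: T ≐ L.
Bind T := L; no other remaining equation mentions T.
Decompose g/2: false ≐ false,  wrap(g(false,unit)) ≐ L.
Delete trivial equation false ≐ false.
Bind L := wrap(g(false,unit)); substituting into the remaining equation gives: M ≐ wrap(g(unit,wrap(g(false,unit)))). Substituting into the earlier binding gives T := wrap(g(false,unit)).
Bind M := wrap(g(unit,wrap(g(false,unit)))). Substituting into the earlier bindings gives P := wrap(g(unit,wrap(g(false,unit)))), N := wrap(h(wrap(unit),wrap(g(unit,wrap(g(false,unit)))))), W := h(wrap(unit),wrap(g(unit,wrap(g(false,unit))))).
MGU = { P := wrap(g(unit,wrap(g(false,unit)))), N := wrap(h(wrap(unit),wrap(g(unit,wrap(g(false,unit)))))), R := false, W := h(wrap(unit),wrap(g(unit,wrap(g(false,unit))))), T := wrap(g(false,unit)), L := wrap(g(false,unit)), M := wrap(g(unit,wrap(g(false,unit)))) }, so N := wrap(h(wrap(unit),wrap(g(unit,wrap(g(false,unit)))))).

wrap(h(wrap(unit),wrap(g(unit,wrap(g(false,unit))))))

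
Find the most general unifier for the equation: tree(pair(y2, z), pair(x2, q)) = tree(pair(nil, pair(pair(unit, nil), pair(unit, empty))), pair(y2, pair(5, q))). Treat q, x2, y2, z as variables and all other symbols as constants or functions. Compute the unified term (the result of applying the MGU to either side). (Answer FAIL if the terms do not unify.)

FAIL

Decompose tree/2: pair(y2, z) = pair(nil, pair(pair(unit, nil), pair(unit, empty))),  pair(x2, q) = pair(y2, pair(5, q)).
Decompose pair/2: y2 = nil,  z = pair(pair(unit, nil), pair(unit, empty)).
Bind y2 := nil; substituting into the one remaining equation that mentions y2 gives: pair(x2, q) = pair(nil, pair(5, q)).
Bind z := pair(pair(unit, nil), pair(unit, empty)); no other remaining equation mentions z.
Decompose pair/2: x2 = nil,  q = pair(5, q).
Bind x2 := nil; no other remaining equation mentions x2.
Occurs check fails: q occurs in pair(5, q); the equation q = pair(5, q) has no finite solution.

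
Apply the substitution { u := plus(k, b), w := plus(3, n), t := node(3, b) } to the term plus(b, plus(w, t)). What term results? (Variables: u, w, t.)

plus(b, plus(plus(3, n), node(3, b)))

Replace each occurrence of w with plus(3, n).
Replace each occurrence of t with node(3, b).
Result: plus(b, plus(plus(3, n), node(3, b))).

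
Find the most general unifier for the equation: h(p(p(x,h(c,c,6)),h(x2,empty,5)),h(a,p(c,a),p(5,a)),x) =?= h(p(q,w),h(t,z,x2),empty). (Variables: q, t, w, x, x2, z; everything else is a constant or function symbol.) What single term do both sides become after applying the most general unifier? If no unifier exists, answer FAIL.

h(p(p(empty,h(c,c,6)),h(p(5,a),empty,5)),h(a,p(c,a),p(5,a)),empty)

Decompose h/3: p(p(x,h(c,c,6)),h(x2,empty,5)) =?= p(q,w),  h(a,p(c,a),p(5,a)) =?= h(t,z,x2),  x =?= empty.
Decompose p/2: p(x,h(c,c,6)) =?= q,  h(x2,empty,5) =?= w.
Bind q := p(x,h(c,c,6)); no other remaining equation mentions q.
Bind w := h(x2,empty,5); no other remaining equation mentions w.
Decompose h/3: a =?= t,  p(c,a) =?= z,  p(5,a) =?= x2.
Bind t := a; no other remaining equation mentions t.
Bind z := p(c,a); no other remaining equation mentions z.
Bind x2 := p(5,a); no other remaining equation mentions x2. Substituting into the earlier binding gives w := h(p(5,a),empty,5).
Bind x := empty. Substituting into the earlier binding gives q := p(empty,h(c,c,6)).
Applying the MGU to either side gives h(p(p(empty,h(c,c,6)),h(p(5,a),empty,5)),h(a,p(c,a),p(5,a)),empty).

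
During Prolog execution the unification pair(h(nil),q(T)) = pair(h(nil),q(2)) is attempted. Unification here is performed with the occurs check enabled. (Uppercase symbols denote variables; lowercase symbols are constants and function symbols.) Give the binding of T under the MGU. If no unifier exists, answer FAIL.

Decompose pair/2: h(nil) = h(nil),  q(T) = q(2).
Delete trivial equation h(nil) = h(nil).
Decompose q/1: T = 2.
Bind T := 2.
MGU = { T -> 2 }, so T -> 2.

2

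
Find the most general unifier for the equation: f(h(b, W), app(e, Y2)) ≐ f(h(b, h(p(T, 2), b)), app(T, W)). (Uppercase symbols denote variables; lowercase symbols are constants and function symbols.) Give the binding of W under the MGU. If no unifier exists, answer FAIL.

Decompose f/2: h(b, W) ≐ h(b, h(p(T, 2), b)),  app(e, Y2) ≐ app(T, W).
Decompose h/2: b ≐ b,  W ≐ h(p(T, 2), b).
Delete trivial equation b ≐ b.
Bind W := h(p(T, 2), b); substituting into the remaining equation gives: app(e, Y2) ≐ app(T, h(p(T, 2), b)).
Decompose app/2: e ≐ T,  Y2 ≐ h(p(T, 2), b).
Bind T := e; substituting into the remaining equation gives: Y2 ≐ h(p(e, 2), b). Substituting into the earlier binding gives W := h(p(e, 2), b).
Bind Y2 := h(p(e, 2), b).
MGU = { W ↦ h(p(e, 2), b), T ↦ e, Y2 ↦ h(p(e, 2), b) }, so W ↦ h(p(e, 2), b).

h(p(e, 2), b)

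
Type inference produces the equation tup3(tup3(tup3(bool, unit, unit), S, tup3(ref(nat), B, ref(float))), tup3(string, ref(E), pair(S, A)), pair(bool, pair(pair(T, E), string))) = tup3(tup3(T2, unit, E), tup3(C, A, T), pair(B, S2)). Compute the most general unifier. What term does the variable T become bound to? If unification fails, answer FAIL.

pair(unit, ref(tup3(ref(nat), bool, ref(float))))

Decompose tup3/3: tup3(tup3(bool, unit, unit), S, tup3(ref(nat), B, ref(float))) = tup3(T2, unit, E),  tup3(string, ref(E), pair(S, A)) = tup3(C, A, T),  pair(bool, pair(pair(T, E), string)) = pair(B, S2).
Decompose tup3/3: tup3(bool, unit, unit) = T2,  S = unit,  tup3(ref(nat), B, ref(float)) = E.
Bind T2 := tup3(bool, unit, unit); no other remaining equation mentions T2.
Bind S := unit; substituting into the one remaining equation that mentions S gives: tup3(string, ref(E), pair(unit, A)) = tup3(C, A, T).
Bind E := tup3(ref(nat), B, ref(float)); substituting into the remaining equations gives: tup3(string, ref(tup3(ref(nat), B, ref(float))), pair(unit, A)) = tup3(C, A, T),  pair(bool, pair(pair(T, tup3(ref(nat), B, ref(float))), string)) = pair(B, S2).
Decompose tup3/3: string = C,  ref(tup3(ref(nat), B, ref(float))) = A,  pair(unit, A) = T.
Bind C := string; no other remaining equation mentions C.
Bind A := ref(tup3(ref(nat), B, ref(float))); substituting into the one remaining equation that mentions A gives: pair(unit, ref(tup3(ref(nat), B, ref(float)))) = T.
Bind T := pair(unit, ref(tup3(ref(nat), B, ref(float)))); substituting into the remaining equation gives: pair(bool, pair(pair(pair(unit, ref(tup3(ref(nat), B, ref(float)))), tup3(ref(nat), B, ref(float))), string)) = pair(B, S2).
Decompose pair/2: bool = B,  pair(pair(pair(unit, ref(tup3(ref(nat), B, ref(float)))), tup3(ref(nat), B, ref(float))), string) = S2.
Bind B := bool; substituting into the remaining equation gives: pair(pair(pair(unit, ref(tup3(ref(nat), bool, ref(float)))), tup3(ref(nat), bool, ref(float))), string) = S2. Substituting into the earlier bindings gives E := tup3(ref(nat), bool, ref(float)), A := ref(tup3(ref(nat), bool, ref(float))), T := pair(unit, ref(tup3(ref(nat), bool, ref(float)))).
Bind S2 := pair(pair(pair(unit, ref(tup3(ref(nat), bool, ref(float)))), tup3(ref(nat), bool, ref(float))), string).
MGU = { T2 ↦ tup3(bool, unit, unit), S ↦ unit, E ↦ tup3(ref(nat), bool, ref(float)), C ↦ string, A ↦ ref(tup3(ref(nat), bool, ref(float))), T ↦ pair(unit, ref(tup3(ref(nat), bool, ref(float)))), B ↦ bool, S2 ↦ pair(pair(pair(unit, ref(tup3(ref(nat), bool, ref(float)))), tup3(ref(nat), bool, ref(float))), string) }, so T ↦ pair(unit, ref(tup3(ref(nat), bool, ref(float)))).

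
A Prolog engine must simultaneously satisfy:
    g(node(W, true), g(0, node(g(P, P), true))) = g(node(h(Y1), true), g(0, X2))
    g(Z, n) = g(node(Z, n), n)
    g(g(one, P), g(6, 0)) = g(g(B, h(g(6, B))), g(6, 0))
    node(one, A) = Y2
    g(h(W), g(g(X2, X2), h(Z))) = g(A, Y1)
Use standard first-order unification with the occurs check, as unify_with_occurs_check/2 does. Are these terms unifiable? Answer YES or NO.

NO

Decompose g/2: node(W, true) = node(h(Y1), true),  g(0, node(g(P, P), true)) = g(0, X2).
Decompose node/2: W = h(Y1),  true = true.
Bind W := h(Y1); substituting into the one remaining equation that mentions W gives: g(h(h(Y1)), g(g(X2, X2), h(Z))) = g(A, Y1).
Delete trivial equation true = true.
Decompose g/2: 0 = 0,  node(g(P, P), true) = X2.
Delete trivial equation 0 = 0.
Bind X2 := node(g(P, P), true); substituting into the one remaining equation that mentions X2 gives: g(h(h(Y1)), g(g(node(g(P, P), true), node(g(P, P), true)), h(Z))) = g(A, Y1).
Decompose g/2: Z = node(Z, n),  n = n.
Occurs check fails: Z occurs in node(Z, n); the equation Z = node(Z, n) has no finite solution.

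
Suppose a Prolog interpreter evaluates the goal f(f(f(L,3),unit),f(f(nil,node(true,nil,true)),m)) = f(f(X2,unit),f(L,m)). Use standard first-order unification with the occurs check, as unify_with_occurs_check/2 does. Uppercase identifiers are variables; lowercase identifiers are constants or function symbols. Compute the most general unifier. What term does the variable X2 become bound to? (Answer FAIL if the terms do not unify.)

f(f(nil,node(true,nil,true)),3)

Decompose f/2: f(f(L,3),unit) = f(X2,unit),  f(f(nil,node(true,nil,true)),m) = f(L,m).
Decompose f/2: f(L,3) = X2,  unit = unit.
Bind X2 := f(L,3); no other remaining equation mentions X2.
Delete trivial equation unit = unit.
Decompose f/2: f(nil,node(true,nil,true)) = L,  m = m.
Bind L := f(nil,node(true,nil,true)); no other remaining equation mentions L. Substituting into the earlier binding gives X2 := f(f(nil,node(true,nil,true)),3).
Delete trivial equation m = m.
MGU = { X2 ↦ f(f(nil,node(true,nil,true)),3), L ↦ f(nil,node(true,nil,true)) }, so X2 ↦ f(f(nil,node(true,nil,true)),3).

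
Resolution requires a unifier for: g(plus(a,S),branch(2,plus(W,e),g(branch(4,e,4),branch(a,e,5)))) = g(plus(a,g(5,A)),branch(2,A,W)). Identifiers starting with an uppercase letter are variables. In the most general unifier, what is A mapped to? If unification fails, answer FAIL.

plus(g(branch(4,e,4),branch(a,e,5)),e)

Decompose g/2: plus(a,S) = plus(a,g(5,A)),  branch(2,plus(W,e),g(branch(4,e,4),branch(a,e,5))) = branch(2,A,W).
Decompose plus/2: a = a,  S = g(5,A).
Delete trivial equation a = a.
Bind S := g(5,A); no other remaining equation mentions S.
Decompose branch/3: 2 = 2,  plus(W,e) = A,  g(branch(4,e,4),branch(a,e,5)) = W.
Delete trivial equation 2 = 2.
Bind A := plus(W,e); no other remaining equation mentions A. Substituting into the earlier binding gives S := g(5,plus(W,e)).
Bind W := g(branch(4,e,4),branch(a,e,5)). Substituting into the earlier bindings gives S := g(5,plus(g(branch(4,e,4),branch(a,e,5)),e)), A := plus(g(branch(4,e,4),branch(a,e,5)),e).
MGU = { S ↦ g(5,plus(g(branch(4,e,4),branch(a,e,5)),e)), A ↦ plus(g(branch(4,e,4),branch(a,e,5)),e), W ↦ g(branch(4,e,4),branch(a,e,5)) }, so A ↦ plus(g(branch(4,e,4),branch(a,e,5)),e).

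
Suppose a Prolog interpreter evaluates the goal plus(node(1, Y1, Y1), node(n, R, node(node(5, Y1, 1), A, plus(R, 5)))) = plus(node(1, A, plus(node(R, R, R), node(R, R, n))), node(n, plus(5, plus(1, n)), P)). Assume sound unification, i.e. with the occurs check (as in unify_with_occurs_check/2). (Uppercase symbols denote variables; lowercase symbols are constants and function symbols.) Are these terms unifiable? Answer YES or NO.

Decompose plus/2: node(1, Y1, Y1) = node(1, A, plus(node(R, R, R), node(R, R, n))),  node(n, R, node(node(5, Y1, 1), A, plus(R, 5))) = node(n, plus(5, plus(1, n)), P).
Decompose node/3: 1 = 1,  Y1 = A,  Y1 = plus(node(R, R, R), node(R, R, n)).
Delete trivial equation 1 = 1.
Bind Y1 := A; substituting into the remaining equations gives: A = plus(node(R, R, R), node(R, R, n)),  node(n, R, node(node(5, A, 1), A, plus(R, 5))) = node(n, plus(5, plus(1, n)), P).
Bind A := plus(node(R, R, R), node(R, R, n)); substituting into the remaining equation gives: node(n, R, node(node(5, plus(node(R, R, R), node(R, R, n)), 1), plus(node(R, R, R), node(R, R, n)), plus(R, 5))) = node(n, plus(5, plus(1, n)), P). Substituting into the earlier binding gives Y1 := plus(node(R, R, R), node(R, R, n)).
Decompose node/3: n = n,  R = plus(5, plus(1, n)),  node(node(5, plus(node(R, R, R), node(R, R, n)), 1), plus(node(R, R, R), node(R, R, n)), plus(R, 5)) = P.
Delete trivial equation n = n.
Bind R := plus(5, plus(1, n)); substituting into the remaining equation gives: node(node(5, plus(node(plus(5, plus(1, n)), plus(5, plus(1, n)), plus(5, plus(1, n))), node(plus(5, plus(1, n)), plus(5, plus(1, n)), n)), 1), plus(node(plus(5, plus(1, n)), plus(5, plus(1, n)), plus(5, plus(1, n))), node(plus(5, plus(1, n)), plus(5, plus(1, n)), n)), plus(plus(5, plus(1, n)), 5)) = P. Substituting into the earlier bindings gives Y1 := plus(node(plus(5, plus(1, n)), plus(5, plus(1, n)), plus(5, plus(1, n))), node(plus(5, plus(1, n)), plus(5, plus(1, n)), n)), A := plus(node(plus(5, plus(1, n)), plus(5, plus(1, n)), plus(5, plus(1, n))), node(plus(5, plus(1, n)), plus(5, plus(1, n)), n)).
Bind P := node(node(5, plus(node(plus(5, plus(1, n)), plus(5, plus(1, n)), plus(5, plus(1, n))), node(plus(5, plus(1, n)), plus(5, plus(1, n)), n)), 1), plus(node(plus(5, plus(1, n)), plus(5, plus(1, n)), plus(5, plus(1, n))), node(plus(5, plus(1, n)), plus(5, plus(1, n)), n)), plus(plus(5, plus(1, n)), 5)).
No equations remain and no clash or occurs-check failure arose, so a unifier exists.

YES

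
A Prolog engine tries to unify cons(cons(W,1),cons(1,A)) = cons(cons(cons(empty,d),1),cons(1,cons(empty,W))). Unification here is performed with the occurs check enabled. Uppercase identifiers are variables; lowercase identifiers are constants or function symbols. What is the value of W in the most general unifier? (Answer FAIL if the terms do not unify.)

cons(empty,d)

Decompose cons/2: cons(W,1) = cons(cons(empty,d),1),  cons(1,A) = cons(1,cons(empty,W)).
Decompose cons/2: W = cons(empty,d),  1 = 1.
Bind W := cons(empty,d); substituting into the one remaining equation that mentions W gives: cons(1,A) = cons(1,cons(empty,cons(empty,d))).
Delete trivial equation 1 = 1.
Decompose cons/2: 1 = 1,  A = cons(empty,cons(empty,d)).
Delete trivial equation 1 = 1.
Bind A := cons(empty,cons(empty,d)).
MGU = { W ↦ cons(empty,d), A ↦ cons(empty,cons(empty,d)) }, so W ↦ cons(empty,d).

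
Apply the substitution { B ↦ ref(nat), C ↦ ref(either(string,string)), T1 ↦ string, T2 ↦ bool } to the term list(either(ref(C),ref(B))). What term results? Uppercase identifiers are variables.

list(either(ref(ref(either(string,string))),ref(ref(nat))))

Replace each occurrence of B with ref(nat).
Replace each occurrence of C with ref(either(string,string)).
Result: list(either(ref(ref(either(string,string))),ref(ref(nat)))).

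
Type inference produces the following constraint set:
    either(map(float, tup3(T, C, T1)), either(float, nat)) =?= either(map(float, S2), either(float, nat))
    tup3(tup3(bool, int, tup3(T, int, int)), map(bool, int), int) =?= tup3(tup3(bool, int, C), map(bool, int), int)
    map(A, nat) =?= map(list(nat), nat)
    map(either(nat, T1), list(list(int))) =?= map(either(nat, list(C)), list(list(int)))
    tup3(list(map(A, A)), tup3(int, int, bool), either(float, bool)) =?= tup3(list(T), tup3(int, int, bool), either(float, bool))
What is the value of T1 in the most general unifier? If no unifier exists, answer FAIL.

Decompose either/2: map(float, tup3(T, C, T1)) =?= map(float, S2),  either(float, nat) =?= either(float, nat).
Decompose map/2: float =?= float,  tup3(T, C, T1) =?= S2.
Delete trivial equation float =?= float.
Bind S2 := tup3(T, C, T1); no other remaining equation mentions S2.
Delete trivial equation either(float, nat) =?= either(float, nat).
Decompose tup3/3: tup3(bool, int, tup3(T, int, int)) =?= tup3(bool, int, C),  map(bool, int) =?= map(bool, int),  int =?= int.
Decompose tup3/3: bool =?= bool,  int =?= int,  tup3(T, int, int) =?= C.
Delete trivial equation bool =?= bool.
Delete trivial equation int =?= int.
Bind C := tup3(T, int, int); substituting into the one remaining equation that mentions C gives: map(either(nat, T1), list(list(int))) =?= map(either(nat, list(tup3(T, int, int))), list(list(int))). Substituting into the earlier binding gives S2 := tup3(T, tup3(T, int, int), T1).
Delete trivial equation map(bool, int) =?= map(bool, int).
Delete trivial equation int =?= int.
Decompose map/2: A =?= list(nat),  nat =?= nat.
Bind A := list(nat); substituting into the one remaining equation that mentions A gives: tup3(list(map(list(nat), list(nat))), tup3(int, int, bool), either(float, bool)) =?= tup3(list(T), tup3(int, int, bool), either(float, bool)).
Delete trivial equation nat =?= nat.
Decompose map/2: either(nat, T1) =?= either(nat, list(tup3(T, int, int))),  list(list(int)) =?= list(list(int)).
Decompose either/2: nat =?= nat,  T1 =?= list(tup3(T, int, int)).
Delete trivial equation nat =?= nat.
Bind T1 := list(tup3(T, int, int)); no other remaining equation mentions T1. Substituting into the earlier binding gives S2 := tup3(T, tup3(T, int, int), list(tup3(T, int, int))).
Delete trivial equation list(list(int)) =?= list(list(int)).
Decompose tup3/3: list(map(list(nat), list(nat))) =?= list(T),  tup3(int, int, bool) =?= tup3(int, int, bool),  either(float, bool) =?= either(float, bool).
Decompose list/1: map(list(nat), list(nat)) =?= T.
Bind T := map(list(nat), list(nat)); no other remaining equation mentions T. Substituting into the earlier bindings gives S2 := tup3(map(list(nat), list(nat)), tup3(map(list(nat), list(nat)), int, int), list(tup3(map(list(nat), list(nat)), int, int))), C := tup3(map(list(nat), list(nat)), int, int), T1 := list(tup3(map(list(nat), list(nat)), int, int)).
Delete trivial equation tup3(int, int, bool) =?= tup3(int, int, bool).
Delete trivial equation either(float, bool) =?= either(float, bool).
MGU = { S2 := tup3(map(list(nat), list(nat)), tup3(map(list(nat), list(nat)), int, int), list(tup3(map(list(nat), list(nat)), int, int))), C := tup3(map(list(nat), list(nat)), int, int), A := list(nat), T1 := list(tup3(map(list(nat), list(nat)), int, int)), T := map(list(nat), list(nat)) }, so T1 := list(tup3(map(list(nat), list(nat)), int, int)).

list(tup3(map(list(nat), list(nat)), int, int))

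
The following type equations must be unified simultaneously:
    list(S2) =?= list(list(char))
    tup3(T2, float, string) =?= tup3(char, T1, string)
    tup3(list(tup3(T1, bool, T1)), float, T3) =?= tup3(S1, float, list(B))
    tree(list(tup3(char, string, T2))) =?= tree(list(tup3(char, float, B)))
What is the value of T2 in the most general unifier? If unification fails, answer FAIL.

FAIL

Decompose list/1: S2 =?= list(char).
Bind S2 := list(char); no other remaining equation mentions S2.
Decompose tup3/3: T2 =?= char,  float =?= T1,  string =?= string.
Bind T2 := char; substituting into the one remaining equation that mentions T2 gives: tree(list(tup3(char, string, char))) =?= tree(list(tup3(char, float, B))).
Bind T1 := float; substituting into the one remaining equation that mentions T1 gives: tup3(list(tup3(float, bool, float)), float, T3) =?= tup3(S1, float, list(B)).
Delete trivial equation string =?= string.
Decompose tup3/3: list(tup3(float, bool, float)) =?= S1,  float =?= float,  T3 =?= list(B).
Bind S1 := list(tup3(float, bool, float)); no other remaining equation mentions S1.
Delete trivial equation float =?= float.
Bind T3 := list(B); no other remaining equation mentions T3.
Decompose tree/1: list(tup3(char, string, char)) =?= list(tup3(char, float, B)).
Decompose list/1: tup3(char, string, char) =?= tup3(char, float, B).
Decompose tup3/3: char =?= char,  string =?= float,  char =?= B.
Delete trivial equation char =?= char.
Clash: constants string and float differ; no unifier exists.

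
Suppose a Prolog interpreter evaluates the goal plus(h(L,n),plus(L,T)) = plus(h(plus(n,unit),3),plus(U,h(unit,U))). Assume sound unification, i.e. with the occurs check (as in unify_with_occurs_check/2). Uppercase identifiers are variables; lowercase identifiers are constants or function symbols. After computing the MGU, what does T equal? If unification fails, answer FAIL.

FAIL

Decompose plus/2: h(L,n) = h(plus(n,unit),3),  plus(L,T) = plus(U,h(unit,U)).
Decompose h/2: L = plus(n,unit),  n = 3.
Bind L := plus(n,unit); substituting into the one remaining equation that mentions L gives: plus(plus(n,unit),T) = plus(U,h(unit,U)).
Clash: constants n and 3 differ; no unifier exists.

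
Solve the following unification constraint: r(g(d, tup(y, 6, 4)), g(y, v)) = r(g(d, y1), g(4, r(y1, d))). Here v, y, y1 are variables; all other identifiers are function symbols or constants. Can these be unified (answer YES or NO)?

YES

Decompose r/2: g(d, tup(y, 6, 4)) = g(d, y1),  g(y, v) = g(4, r(y1, d)).
Decompose g/2: d = d,  tup(y, 6, 4) = y1.
Delete trivial equation d = d.
Bind y1 := tup(y, 6, 4); substituting into the remaining equation gives: g(y, v) = g(4, r(tup(y, 6, 4), d)).
Decompose g/2: y = 4,  v = r(tup(y, 6, 4), d).
Bind y := 4; substituting into the remaining equation gives: v = r(tup(4, 6, 4), d). Substituting into the earlier binding gives y1 := tup(4, 6, 4).
Bind v := r(tup(4, 6, 4), d).
No equations remain and no clash or occurs-check failure arose, so a unifier exists.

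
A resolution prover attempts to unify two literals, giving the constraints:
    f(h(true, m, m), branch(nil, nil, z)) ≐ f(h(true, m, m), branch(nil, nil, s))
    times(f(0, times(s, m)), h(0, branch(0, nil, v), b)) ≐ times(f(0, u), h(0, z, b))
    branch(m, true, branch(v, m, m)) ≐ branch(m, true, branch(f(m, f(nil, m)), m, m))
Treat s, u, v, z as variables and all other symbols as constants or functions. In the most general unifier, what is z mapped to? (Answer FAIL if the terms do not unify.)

Decompose f/2: h(true, m, m) ≐ h(true, m, m),  branch(nil, nil, z) ≐ branch(nil, nil, s).
Delete trivial equation h(true, m, m) ≐ h(true, m, m).
Decompose branch/3: nil ≐ nil,  nil ≐ nil,  z ≐ s.
Delete trivial equation nil ≐ nil.
Delete trivial equation nil ≐ nil.
Bind z := s; substituting into the one remaining equation that mentions z gives: times(f(0, times(s, m)), h(0, branch(0, nil, v), b)) ≐ times(f(0, u), h(0, s, b)).
Decompose times/2: f(0, times(s, m)) ≐ f(0, u),  h(0, branch(0, nil, v), b) ≐ h(0, s, b).
Decompose f/2: 0 ≐ 0,  times(s, m) ≐ u.
Delete trivial equation 0 ≐ 0.
Bind u := times(s, m); no other remaining equation mentions u.
Decompose h/3: 0 ≐ 0,  branch(0, nil, v) ≐ s,  b ≐ b.
Delete trivial equation 0 ≐ 0.
Bind s := branch(0, nil, v); no other remaining equation mentions s. Substituting into the earlier bindings gives z := branch(0, nil, v), u := times(branch(0, nil, v), m).
Delete trivial equation b ≐ b.
Decompose branch/3: m ≐ m,  true ≐ true,  branch(v, m, m) ≐ branch(f(m, f(nil, m)), m, m).
Delete trivial equation m ≐ m.
Delete trivial equation true ≐ true.
Decompose branch/3: v ≐ f(m, f(nil, m)),  m ≐ m,  m ≐ m.
Bind v := f(m, f(nil, m)); no other remaining equation mentions v. Substituting into the earlier bindings gives z := branch(0, nil, f(m, f(nil, m))), u := times(branch(0, nil, f(m, f(nil, m))), m), s := branch(0, nil, f(m, f(nil, m))).
Delete trivial equation m ≐ m.
Delete trivial equation m ≐ m.
MGU = { z -> branch(0, nil, f(m, f(nil, m))), u -> times(branch(0, nil, f(m, f(nil, m))), m), s -> branch(0, nil, f(m, f(nil, m))), v -> f(m, f(nil, m)) }, so z -> branch(0, nil, f(m, f(nil, m))).

branch(0, nil, f(m, f(nil, m)))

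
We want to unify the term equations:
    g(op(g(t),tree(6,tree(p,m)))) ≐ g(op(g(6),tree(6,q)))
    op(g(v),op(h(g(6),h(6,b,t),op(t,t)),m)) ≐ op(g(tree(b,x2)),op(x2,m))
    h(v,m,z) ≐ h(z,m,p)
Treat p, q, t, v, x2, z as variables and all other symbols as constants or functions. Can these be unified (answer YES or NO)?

Decompose g/1: op(g(t),tree(6,tree(p,m))) ≐ op(g(6),tree(6,q)).
Decompose op/2: g(t) ≐ g(6),  tree(6,tree(p,m)) ≐ tree(6,q).
Decompose g/1: t ≐ 6.
Bind t := 6; substituting into the one remaining equation that mentions t gives: op(g(v),op(h(g(6),h(6,b,6),op(6,6)),m)) ≐ op(g(tree(b,x2)),op(x2,m)).
Decompose tree/2: 6 ≐ 6,  tree(p,m) ≐ q.
Delete trivial equation 6 ≐ 6.
Bind q := tree(p,m); no other remaining equation mentions q.
Decompose op/2: g(v) ≐ g(tree(b,x2)),  op(h(g(6),h(6,b,6),op(6,6)),m) ≐ op(x2,m).
Decompose g/1: v ≐ tree(b,x2).
Bind v := tree(b,x2); substituting into the one remaining equation that mentions v gives: h(tree(b,x2),m,z) ≐ h(z,m,p).
Decompose op/2: h(g(6),h(6,b,6),op(6,6)) ≐ x2,  m ≐ m.
Bind x2 := h(g(6),h(6,b,6),op(6,6)); substituting into the one remaining equation that mentions x2 gives: h(tree(b,h(g(6),h(6,b,6),op(6,6))),m,z) ≐ h(z,m,p). Substituting into the earlier binding gives v := tree(b,h(g(6),h(6,b,6),op(6,6))).
Delete trivial equation m ≐ m.
Decompose h/3: tree(b,h(g(6),h(6,b,6),op(6,6))) ≐ z,  m ≐ m,  z ≐ p.
Bind z := tree(b,h(g(6),h(6,b,6),op(6,6))); substituting into the one remaining equation that mentions z gives: tree(b,h(g(6),h(6,b,6),op(6,6))) ≐ p.
Delete trivial equation m ≐ m.
Bind p := tree(b,h(g(6),h(6,b,6),op(6,6))). Substituting into the earlier binding gives q := tree(tree(b,h(g(6),h(6,b,6),op(6,6))),m).
No equations remain and no clash or occurs-check failure arose, so a unifier exists.

YES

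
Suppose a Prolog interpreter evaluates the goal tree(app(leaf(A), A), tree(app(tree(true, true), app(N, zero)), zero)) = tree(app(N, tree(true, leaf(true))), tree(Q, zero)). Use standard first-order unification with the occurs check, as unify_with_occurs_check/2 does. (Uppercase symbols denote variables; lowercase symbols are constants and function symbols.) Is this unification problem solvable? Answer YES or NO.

Decompose tree/2: app(leaf(A), A) = app(N, tree(true, leaf(true))),  tree(app(tree(true, true), app(N, zero)), zero) = tree(Q, zero).
Decompose app/2: leaf(A) = N,  A = tree(true, leaf(true)).
Bind N := leaf(A); substituting into the one remaining equation that mentions N gives: tree(app(tree(true, true), app(leaf(A), zero)), zero) = tree(Q, zero).
Bind A := tree(true, leaf(true)); substituting into the remaining equation gives: tree(app(tree(true, true), app(leaf(tree(true, leaf(true))), zero)), zero) = tree(Q, zero). Substituting into the earlier binding gives N := leaf(tree(true, leaf(true))).
Decompose tree/2: app(tree(true, true), app(leaf(tree(true, leaf(true))), zero)) = Q,  zero = zero.
Bind Q := app(tree(true, true), app(leaf(tree(true, leaf(true))), zero)); no other remaining equation mentions Q.
Delete trivial equation zero = zero.
No equations remain and no clash or occurs-check failure arose, so a unifier exists.

YES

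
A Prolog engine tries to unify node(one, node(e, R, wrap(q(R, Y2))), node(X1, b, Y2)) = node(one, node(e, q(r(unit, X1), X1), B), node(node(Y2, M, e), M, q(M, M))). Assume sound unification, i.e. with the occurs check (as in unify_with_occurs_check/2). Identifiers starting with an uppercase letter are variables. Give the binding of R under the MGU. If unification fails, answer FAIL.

q(r(unit, node(q(b, b), b, e)), node(q(b, b), b, e))

Decompose node/3: one = one,  node(e, R, wrap(q(R, Y2))) = node(e, q(r(unit, X1), X1), B),  node(X1, b, Y2) = node(node(Y2, M, e), M, q(M, M)).
Delete trivial equation one = one.
Decompose node/3: e = e,  R = q(r(unit, X1), X1),  wrap(q(R, Y2)) = B.
Delete trivial equation e = e.
Bind R := q(r(unit, X1), X1); substituting into the one remaining equation that mentions R gives: wrap(q(q(r(unit, X1), X1), Y2)) = B.
Bind B := wrap(q(q(r(unit, X1), X1), Y2)); no other remaining equation mentions B.
Decompose node/3: X1 = node(Y2, M, e),  b = M,  Y2 = q(M, M).
Bind X1 := node(Y2, M, e); no other remaining equation mentions X1. Substituting into the earlier bindings gives R := q(r(unit, node(Y2, M, e)), node(Y2, M, e)), B := wrap(q(q(r(unit, node(Y2, M, e)), node(Y2, M, e)), Y2)).
Bind M := b; substituting into the remaining equation gives: Y2 = q(b, b). Substituting into the earlier bindings gives R := q(r(unit, node(Y2, b, e)), node(Y2, b, e)), B := wrap(q(q(r(unit, node(Y2, b, e)), node(Y2, b, e)), Y2)), X1 := node(Y2, b, e).
Bind Y2 := q(b, b). Substituting into the earlier bindings gives R := q(r(unit, node(q(b, b), b, e)), node(q(b, b), b, e)), B := wrap(q(q(r(unit, node(q(b, b), b, e)), node(q(b, b), b, e)), q(b, b))), X1 := node(q(b, b), b, e).
MGU = { R = q(r(unit, node(q(b, b), b, e)), node(q(b, b), b, e)), B = wrap(q(q(r(unit, node(q(b, b), b, e)), node(q(b, b), b, e)), q(b, b))), X1 = node(q(b, b), b, e), M = b, Y2 = q(b, b) }, so R = q(r(unit, node(q(b, b), b, e)), node(q(b, b), b, e)).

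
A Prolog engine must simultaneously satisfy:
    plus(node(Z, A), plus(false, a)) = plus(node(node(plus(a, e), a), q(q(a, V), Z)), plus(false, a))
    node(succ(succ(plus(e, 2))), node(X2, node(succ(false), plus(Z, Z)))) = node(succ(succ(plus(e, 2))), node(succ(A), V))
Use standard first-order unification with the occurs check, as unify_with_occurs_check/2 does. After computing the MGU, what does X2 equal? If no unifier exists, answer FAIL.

succ(q(q(a, node(succ(false), plus(node(plus(a, e), a), node(plus(a, e), a)))), node(plus(a, e), a)))

Decompose plus/2: node(Z, A) = node(node(plus(a, e), a), q(q(a, V), Z)),  plus(false, a) = plus(false, a).
Decompose node/2: Z = node(plus(a, e), a),  A = q(q(a, V), Z).
Bind Z := node(plus(a, e), a); substituting into the 2 remaining equations that mention Z gives: A = q(q(a, V), node(plus(a, e), a)),  node(succ(succ(plus(e, 2))), node(X2, node(succ(false), plus(node(plus(a, e), a), node(plus(a, e), a))))) = node(succ(succ(plus(e, 2))), node(succ(A), V)).
Bind A := q(q(a, V), node(plus(a, e), a)); substituting into the one remaining equation that mentions A gives: node(succ(succ(plus(e, 2))), node(X2, node(succ(false), plus(node(plus(a, e), a), node(plus(a, e), a))))) = node(succ(succ(plus(e, 2))), node(succ(q(q(a, V), node(plus(a, e), a))), V)).
Delete trivial equation plus(false, a) = plus(false, a).
Decompose node/2: succ(succ(plus(e, 2))) = succ(succ(plus(e, 2))),  node(X2, node(succ(false), plus(node(plus(a, e), a), node(plus(a, e), a)))) = node(succ(q(q(a, V), node(plus(a, e), a))), V).
Delete trivial equation succ(succ(plus(e, 2))) = succ(succ(plus(e, 2))).
Decompose node/2: X2 = succ(q(q(a, V), node(plus(a, e), a))),  node(succ(false), plus(node(plus(a, e), a), node(plus(a, e), a))) = V.
Bind X2 := succ(q(q(a, V), node(plus(a, e), a))); no other remaining equation mentions X2.
Bind V := node(succ(false), plus(node(plus(a, e), a), node(plus(a, e), a))). Substituting into the earlier bindings gives A := q(q(a, node(succ(false), plus(node(plus(a, e), a), node(plus(a, e), a)))), node(plus(a, e), a)), X2 := succ(q(q(a, node(succ(false), plus(node(plus(a, e), a), node(plus(a, e), a)))), node(plus(a, e), a))).
MGU = { Z -> node(plus(a, e), a), A -> q(q(a, node(succ(false), plus(node(plus(a, e), a), node(plus(a, e), a)))), node(plus(a, e), a)), X2 -> succ(q(q(a, node(succ(false), plus(node(plus(a, e), a), node(plus(a, e), a)))), node(plus(a, e), a))), V -> node(succ(false), plus(node(plus(a, e), a), node(plus(a, e), a))) }, so X2 -> succ(q(q(a, node(succ(false), plus(node(plus(a, e), a), node(plus(a, e), a)))), node(plus(a, e), a))).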